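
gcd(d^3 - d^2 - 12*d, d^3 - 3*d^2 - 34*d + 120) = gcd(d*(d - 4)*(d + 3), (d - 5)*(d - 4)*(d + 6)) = d - 4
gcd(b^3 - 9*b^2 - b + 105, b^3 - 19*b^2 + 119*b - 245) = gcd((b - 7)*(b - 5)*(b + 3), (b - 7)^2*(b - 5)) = b^2 - 12*b + 35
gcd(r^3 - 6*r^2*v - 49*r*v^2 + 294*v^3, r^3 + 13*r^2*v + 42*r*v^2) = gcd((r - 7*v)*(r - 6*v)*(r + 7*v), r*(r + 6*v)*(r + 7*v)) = r + 7*v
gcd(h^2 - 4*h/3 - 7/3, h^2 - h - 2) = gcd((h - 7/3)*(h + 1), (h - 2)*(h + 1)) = h + 1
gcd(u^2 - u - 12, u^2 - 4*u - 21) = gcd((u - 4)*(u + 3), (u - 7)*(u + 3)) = u + 3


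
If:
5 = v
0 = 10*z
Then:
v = 5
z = 0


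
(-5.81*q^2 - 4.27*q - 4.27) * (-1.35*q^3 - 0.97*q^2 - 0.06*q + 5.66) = 7.8435*q^5 + 11.4002*q^4 + 10.255*q^3 - 28.4865*q^2 - 23.912*q - 24.1682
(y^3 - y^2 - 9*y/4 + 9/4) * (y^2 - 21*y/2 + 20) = y^5 - 23*y^4/2 + 113*y^3/4 + 47*y^2/8 - 549*y/8 + 45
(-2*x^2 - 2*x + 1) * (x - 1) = -2*x^3 + 3*x - 1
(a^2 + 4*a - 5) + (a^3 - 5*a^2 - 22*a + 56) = a^3 - 4*a^2 - 18*a + 51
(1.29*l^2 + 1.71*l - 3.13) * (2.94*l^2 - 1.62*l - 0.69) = 3.7926*l^4 + 2.9376*l^3 - 12.8625*l^2 + 3.8907*l + 2.1597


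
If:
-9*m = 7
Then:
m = -7/9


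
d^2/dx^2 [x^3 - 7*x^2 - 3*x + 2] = 6*x - 14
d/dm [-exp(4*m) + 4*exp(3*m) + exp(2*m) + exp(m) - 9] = (-4*exp(3*m) + 12*exp(2*m) + 2*exp(m) + 1)*exp(m)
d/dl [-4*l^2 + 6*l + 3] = 6 - 8*l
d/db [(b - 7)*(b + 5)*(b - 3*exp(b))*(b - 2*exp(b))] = -5*b^3*exp(b) + 4*b^3 + 12*b^2*exp(2*b) - 5*b^2*exp(b) - 6*b^2 - 12*b*exp(2*b) + 195*b*exp(b) - 70*b - 432*exp(2*b) + 175*exp(b)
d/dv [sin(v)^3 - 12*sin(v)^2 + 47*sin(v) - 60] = (3*sin(v)^2 - 24*sin(v) + 47)*cos(v)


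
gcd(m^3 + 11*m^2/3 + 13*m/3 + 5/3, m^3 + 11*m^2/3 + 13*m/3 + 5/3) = m^3 + 11*m^2/3 + 13*m/3 + 5/3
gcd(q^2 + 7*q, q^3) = q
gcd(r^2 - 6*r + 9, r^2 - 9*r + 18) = r - 3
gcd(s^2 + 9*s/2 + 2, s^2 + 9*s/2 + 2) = s^2 + 9*s/2 + 2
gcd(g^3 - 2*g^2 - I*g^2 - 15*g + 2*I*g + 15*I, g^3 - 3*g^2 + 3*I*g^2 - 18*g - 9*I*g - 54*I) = g + 3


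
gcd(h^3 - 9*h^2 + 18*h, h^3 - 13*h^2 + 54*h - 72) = h^2 - 9*h + 18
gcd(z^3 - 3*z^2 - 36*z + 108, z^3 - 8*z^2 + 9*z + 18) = z^2 - 9*z + 18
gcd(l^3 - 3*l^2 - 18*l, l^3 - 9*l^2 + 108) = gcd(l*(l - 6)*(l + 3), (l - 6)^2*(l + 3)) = l^2 - 3*l - 18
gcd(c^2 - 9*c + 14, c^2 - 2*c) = c - 2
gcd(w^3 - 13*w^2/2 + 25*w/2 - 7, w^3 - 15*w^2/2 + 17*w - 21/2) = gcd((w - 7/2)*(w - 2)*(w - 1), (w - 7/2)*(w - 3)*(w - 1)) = w^2 - 9*w/2 + 7/2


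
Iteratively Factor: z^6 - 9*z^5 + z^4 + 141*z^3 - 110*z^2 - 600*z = (z - 4)*(z^5 - 5*z^4 - 19*z^3 + 65*z^2 + 150*z) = (z - 5)*(z - 4)*(z^4 - 19*z^2 - 30*z) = (z - 5)*(z - 4)*(z + 3)*(z^3 - 3*z^2 - 10*z) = (z - 5)*(z - 4)*(z + 2)*(z + 3)*(z^2 - 5*z) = (z - 5)^2*(z - 4)*(z + 2)*(z + 3)*(z)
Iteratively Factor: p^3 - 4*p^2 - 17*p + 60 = (p - 5)*(p^2 + p - 12) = (p - 5)*(p - 3)*(p + 4)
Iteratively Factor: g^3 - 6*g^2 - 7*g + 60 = (g - 4)*(g^2 - 2*g - 15) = (g - 4)*(g + 3)*(g - 5)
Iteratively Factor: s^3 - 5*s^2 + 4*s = (s)*(s^2 - 5*s + 4) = s*(s - 1)*(s - 4)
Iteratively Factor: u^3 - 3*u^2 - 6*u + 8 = (u + 2)*(u^2 - 5*u + 4) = (u - 1)*(u + 2)*(u - 4)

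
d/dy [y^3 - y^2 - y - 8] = 3*y^2 - 2*y - 1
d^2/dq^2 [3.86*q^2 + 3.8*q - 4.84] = 7.72000000000000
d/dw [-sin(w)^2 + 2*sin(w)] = 2*(1 - sin(w))*cos(w)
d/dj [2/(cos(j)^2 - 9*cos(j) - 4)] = 2*(2*cos(j) - 9)*sin(j)/(sin(j)^2 + 9*cos(j) + 3)^2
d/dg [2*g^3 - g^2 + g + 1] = 6*g^2 - 2*g + 1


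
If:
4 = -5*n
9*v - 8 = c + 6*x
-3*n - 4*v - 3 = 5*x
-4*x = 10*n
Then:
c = -877/20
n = -4/5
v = -53/20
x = 2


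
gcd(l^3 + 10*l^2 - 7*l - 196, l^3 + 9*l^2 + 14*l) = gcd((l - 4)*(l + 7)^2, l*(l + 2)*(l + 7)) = l + 7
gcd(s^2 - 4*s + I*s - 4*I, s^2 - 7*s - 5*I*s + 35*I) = 1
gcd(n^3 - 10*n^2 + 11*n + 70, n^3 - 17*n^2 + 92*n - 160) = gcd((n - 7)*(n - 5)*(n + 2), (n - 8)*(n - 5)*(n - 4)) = n - 5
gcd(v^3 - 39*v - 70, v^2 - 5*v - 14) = v^2 - 5*v - 14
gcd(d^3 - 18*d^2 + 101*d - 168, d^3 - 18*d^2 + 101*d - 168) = d^3 - 18*d^2 + 101*d - 168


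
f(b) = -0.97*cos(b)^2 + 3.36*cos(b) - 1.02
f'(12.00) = 0.92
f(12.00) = 1.12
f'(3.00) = -0.75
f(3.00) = -5.30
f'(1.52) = -3.26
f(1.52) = -0.85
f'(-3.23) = -0.47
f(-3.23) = -5.33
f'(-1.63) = 3.47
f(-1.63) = -1.22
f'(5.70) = 0.96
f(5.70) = 1.11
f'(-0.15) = 0.22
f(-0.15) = 1.35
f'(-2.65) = 2.39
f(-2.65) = -4.74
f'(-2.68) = 2.27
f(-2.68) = -4.81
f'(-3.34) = -1.04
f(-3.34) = -5.25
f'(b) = 1.94*sin(b)*cos(b) - 3.36*sin(b)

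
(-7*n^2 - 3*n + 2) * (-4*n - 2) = 28*n^3 + 26*n^2 - 2*n - 4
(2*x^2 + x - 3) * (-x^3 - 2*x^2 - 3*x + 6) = -2*x^5 - 5*x^4 - 5*x^3 + 15*x^2 + 15*x - 18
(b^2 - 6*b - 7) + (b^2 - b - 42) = 2*b^2 - 7*b - 49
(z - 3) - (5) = z - 8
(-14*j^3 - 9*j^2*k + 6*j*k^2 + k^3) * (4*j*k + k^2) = -56*j^4*k - 50*j^3*k^2 + 15*j^2*k^3 + 10*j*k^4 + k^5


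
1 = 1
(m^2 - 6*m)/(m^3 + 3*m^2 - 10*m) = (m - 6)/(m^2 + 3*m - 10)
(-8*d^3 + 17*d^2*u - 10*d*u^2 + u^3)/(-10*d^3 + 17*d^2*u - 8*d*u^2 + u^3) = (8*d^2 - 9*d*u + u^2)/(10*d^2 - 7*d*u + u^2)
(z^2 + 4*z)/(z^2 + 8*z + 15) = z*(z + 4)/(z^2 + 8*z + 15)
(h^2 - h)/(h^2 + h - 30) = h*(h - 1)/(h^2 + h - 30)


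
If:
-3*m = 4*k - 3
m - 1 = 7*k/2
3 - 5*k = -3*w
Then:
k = 0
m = 1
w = -1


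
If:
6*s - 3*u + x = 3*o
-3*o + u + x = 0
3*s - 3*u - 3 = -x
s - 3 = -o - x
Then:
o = 5/7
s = -2/7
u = -3/7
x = 18/7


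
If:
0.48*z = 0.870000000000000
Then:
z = 1.81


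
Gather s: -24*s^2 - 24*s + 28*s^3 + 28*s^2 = 28*s^3 + 4*s^2 - 24*s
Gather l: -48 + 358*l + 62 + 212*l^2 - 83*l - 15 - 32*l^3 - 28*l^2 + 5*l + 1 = -32*l^3 + 184*l^2 + 280*l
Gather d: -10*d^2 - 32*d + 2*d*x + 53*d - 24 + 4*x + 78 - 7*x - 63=-10*d^2 + d*(2*x + 21) - 3*x - 9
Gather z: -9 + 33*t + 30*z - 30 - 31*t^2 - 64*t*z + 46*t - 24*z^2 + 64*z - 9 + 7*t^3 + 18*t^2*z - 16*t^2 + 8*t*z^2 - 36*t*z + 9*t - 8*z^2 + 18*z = 7*t^3 - 47*t^2 + 88*t + z^2*(8*t - 32) + z*(18*t^2 - 100*t + 112) - 48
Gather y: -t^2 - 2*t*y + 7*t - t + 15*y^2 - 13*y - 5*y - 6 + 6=-t^2 + 6*t + 15*y^2 + y*(-2*t - 18)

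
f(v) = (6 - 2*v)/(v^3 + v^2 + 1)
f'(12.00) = 0.00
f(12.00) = -0.00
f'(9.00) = 0.00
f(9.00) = -0.01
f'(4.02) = -0.01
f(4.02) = -0.02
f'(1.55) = -0.87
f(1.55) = 0.41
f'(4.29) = -0.00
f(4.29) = -0.03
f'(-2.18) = -4.40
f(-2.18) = -2.25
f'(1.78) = -0.54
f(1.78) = 0.25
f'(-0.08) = -1.13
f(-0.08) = 6.12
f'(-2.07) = -6.32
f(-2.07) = -2.83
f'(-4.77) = -0.10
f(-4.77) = -0.18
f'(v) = (6 - 2*v)*(-3*v^2 - 2*v)/(v^3 + v^2 + 1)^2 - 2/(v^3 + v^2 + 1)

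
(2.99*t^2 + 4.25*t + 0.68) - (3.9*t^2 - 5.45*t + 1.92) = -0.91*t^2 + 9.7*t - 1.24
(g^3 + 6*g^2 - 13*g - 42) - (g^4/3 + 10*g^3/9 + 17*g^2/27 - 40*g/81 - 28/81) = -g^4/3 - g^3/9 + 145*g^2/27 - 1013*g/81 - 3374/81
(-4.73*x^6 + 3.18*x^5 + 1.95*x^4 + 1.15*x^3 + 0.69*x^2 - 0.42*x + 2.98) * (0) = 0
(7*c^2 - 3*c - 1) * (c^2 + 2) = 7*c^4 - 3*c^3 + 13*c^2 - 6*c - 2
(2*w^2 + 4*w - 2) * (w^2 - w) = 2*w^4 + 2*w^3 - 6*w^2 + 2*w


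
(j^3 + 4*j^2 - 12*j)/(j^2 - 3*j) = (j^2 + 4*j - 12)/(j - 3)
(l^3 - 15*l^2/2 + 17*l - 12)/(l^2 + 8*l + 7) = (l^3 - 15*l^2/2 + 17*l - 12)/(l^2 + 8*l + 7)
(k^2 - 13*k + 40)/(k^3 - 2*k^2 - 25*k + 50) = (k - 8)/(k^2 + 3*k - 10)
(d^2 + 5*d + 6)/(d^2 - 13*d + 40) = (d^2 + 5*d + 6)/(d^2 - 13*d + 40)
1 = 1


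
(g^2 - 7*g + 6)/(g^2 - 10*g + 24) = (g - 1)/(g - 4)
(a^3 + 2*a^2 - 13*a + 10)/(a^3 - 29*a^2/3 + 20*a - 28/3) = 3*(a^2 + 4*a - 5)/(3*a^2 - 23*a + 14)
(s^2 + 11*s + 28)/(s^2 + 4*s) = (s + 7)/s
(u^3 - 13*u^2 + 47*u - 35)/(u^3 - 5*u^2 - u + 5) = (u - 7)/(u + 1)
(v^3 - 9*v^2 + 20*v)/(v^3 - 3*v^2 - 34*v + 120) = v/(v + 6)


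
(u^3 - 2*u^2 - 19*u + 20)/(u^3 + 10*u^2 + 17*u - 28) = (u - 5)/(u + 7)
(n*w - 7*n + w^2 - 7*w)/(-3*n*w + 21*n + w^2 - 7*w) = (n + w)/(-3*n + w)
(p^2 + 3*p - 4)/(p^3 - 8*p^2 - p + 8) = (p + 4)/(p^2 - 7*p - 8)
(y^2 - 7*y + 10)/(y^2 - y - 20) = (y - 2)/(y + 4)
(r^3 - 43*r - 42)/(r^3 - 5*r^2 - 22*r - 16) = (r^2 - r - 42)/(r^2 - 6*r - 16)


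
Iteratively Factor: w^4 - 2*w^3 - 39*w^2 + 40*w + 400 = (w - 5)*(w^3 + 3*w^2 - 24*w - 80) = (w - 5)*(w + 4)*(w^2 - w - 20) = (w - 5)^2*(w + 4)*(w + 4)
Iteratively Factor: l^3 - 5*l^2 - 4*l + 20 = (l - 2)*(l^2 - 3*l - 10) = (l - 5)*(l - 2)*(l + 2)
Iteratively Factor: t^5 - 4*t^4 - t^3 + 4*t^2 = (t)*(t^4 - 4*t^3 - t^2 + 4*t) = t*(t - 1)*(t^3 - 3*t^2 - 4*t) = t*(t - 4)*(t - 1)*(t^2 + t) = t^2*(t - 4)*(t - 1)*(t + 1)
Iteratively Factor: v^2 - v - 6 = (v + 2)*(v - 3)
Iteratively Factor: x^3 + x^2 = (x + 1)*(x^2) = x*(x + 1)*(x)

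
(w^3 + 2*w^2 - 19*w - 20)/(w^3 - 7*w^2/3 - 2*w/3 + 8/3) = 3*(w^2 + w - 20)/(3*w^2 - 10*w + 8)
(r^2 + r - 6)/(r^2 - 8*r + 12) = (r + 3)/(r - 6)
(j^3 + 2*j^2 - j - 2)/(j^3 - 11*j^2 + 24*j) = (j^3 + 2*j^2 - j - 2)/(j*(j^2 - 11*j + 24))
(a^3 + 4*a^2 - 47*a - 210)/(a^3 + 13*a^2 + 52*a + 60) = (a - 7)/(a + 2)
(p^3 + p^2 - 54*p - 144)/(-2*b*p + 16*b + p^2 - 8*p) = (p^2 + 9*p + 18)/(-2*b + p)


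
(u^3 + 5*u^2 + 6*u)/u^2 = u + 5 + 6/u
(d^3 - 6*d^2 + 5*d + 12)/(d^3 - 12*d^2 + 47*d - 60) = (d + 1)/(d - 5)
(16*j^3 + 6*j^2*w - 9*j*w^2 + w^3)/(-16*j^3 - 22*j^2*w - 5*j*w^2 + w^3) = (-2*j + w)/(2*j + w)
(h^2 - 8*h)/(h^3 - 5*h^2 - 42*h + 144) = h/(h^2 + 3*h - 18)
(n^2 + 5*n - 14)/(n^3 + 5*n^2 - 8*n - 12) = (n + 7)/(n^2 + 7*n + 6)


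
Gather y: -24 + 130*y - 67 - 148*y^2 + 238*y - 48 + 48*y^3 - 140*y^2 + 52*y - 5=48*y^3 - 288*y^2 + 420*y - 144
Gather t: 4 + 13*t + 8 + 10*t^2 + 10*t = 10*t^2 + 23*t + 12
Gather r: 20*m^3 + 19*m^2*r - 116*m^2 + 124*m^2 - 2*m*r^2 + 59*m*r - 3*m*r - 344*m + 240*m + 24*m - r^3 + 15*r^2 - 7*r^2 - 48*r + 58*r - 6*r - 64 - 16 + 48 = 20*m^3 + 8*m^2 - 80*m - r^3 + r^2*(8 - 2*m) + r*(19*m^2 + 56*m + 4) - 32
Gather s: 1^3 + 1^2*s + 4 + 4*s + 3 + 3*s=8*s + 8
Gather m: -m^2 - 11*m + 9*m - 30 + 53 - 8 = -m^2 - 2*m + 15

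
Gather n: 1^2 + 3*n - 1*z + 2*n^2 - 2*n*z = 2*n^2 + n*(3 - 2*z) - z + 1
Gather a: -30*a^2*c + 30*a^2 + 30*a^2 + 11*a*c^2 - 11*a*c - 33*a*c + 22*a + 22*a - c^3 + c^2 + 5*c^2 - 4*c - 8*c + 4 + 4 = a^2*(60 - 30*c) + a*(11*c^2 - 44*c + 44) - c^3 + 6*c^2 - 12*c + 8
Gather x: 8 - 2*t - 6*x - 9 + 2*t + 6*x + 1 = 0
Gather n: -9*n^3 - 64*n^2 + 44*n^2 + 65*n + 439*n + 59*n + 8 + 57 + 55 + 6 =-9*n^3 - 20*n^2 + 563*n + 126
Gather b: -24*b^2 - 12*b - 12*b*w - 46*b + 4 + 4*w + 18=-24*b^2 + b*(-12*w - 58) + 4*w + 22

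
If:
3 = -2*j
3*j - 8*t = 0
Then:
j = -3/2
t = -9/16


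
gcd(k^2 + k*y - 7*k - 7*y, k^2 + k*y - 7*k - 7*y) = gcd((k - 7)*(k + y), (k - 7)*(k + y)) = k^2 + k*y - 7*k - 7*y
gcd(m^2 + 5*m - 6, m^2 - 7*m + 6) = m - 1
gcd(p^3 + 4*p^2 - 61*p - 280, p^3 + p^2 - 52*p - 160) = p^2 - 3*p - 40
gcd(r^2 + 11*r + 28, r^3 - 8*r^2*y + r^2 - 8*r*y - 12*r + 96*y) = r + 4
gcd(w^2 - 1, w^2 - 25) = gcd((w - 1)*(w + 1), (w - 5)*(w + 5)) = 1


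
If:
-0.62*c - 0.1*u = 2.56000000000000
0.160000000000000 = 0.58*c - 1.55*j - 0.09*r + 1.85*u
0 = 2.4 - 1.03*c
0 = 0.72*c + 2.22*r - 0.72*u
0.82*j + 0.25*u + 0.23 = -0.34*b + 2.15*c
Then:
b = 155.00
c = 2.33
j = -46.23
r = -13.74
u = -40.05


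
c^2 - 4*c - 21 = (c - 7)*(c + 3)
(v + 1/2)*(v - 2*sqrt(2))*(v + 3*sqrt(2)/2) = v^3 - sqrt(2)*v^2/2 + v^2/2 - 6*v - sqrt(2)*v/4 - 3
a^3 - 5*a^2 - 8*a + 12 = (a - 6)*(a - 1)*(a + 2)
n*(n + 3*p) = n^2 + 3*n*p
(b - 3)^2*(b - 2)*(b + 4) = b^4 - 4*b^3 - 11*b^2 + 66*b - 72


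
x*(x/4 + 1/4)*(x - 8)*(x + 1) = x^4/4 - 3*x^3/2 - 15*x^2/4 - 2*x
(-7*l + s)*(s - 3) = -7*l*s + 21*l + s^2 - 3*s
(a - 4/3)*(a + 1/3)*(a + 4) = a^3 + 3*a^2 - 40*a/9 - 16/9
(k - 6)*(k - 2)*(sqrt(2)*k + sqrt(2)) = sqrt(2)*k^3 - 7*sqrt(2)*k^2 + 4*sqrt(2)*k + 12*sqrt(2)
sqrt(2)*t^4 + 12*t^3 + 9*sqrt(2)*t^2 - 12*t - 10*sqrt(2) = (t - 1)*(t + sqrt(2))*(t + 5*sqrt(2))*(sqrt(2)*t + sqrt(2))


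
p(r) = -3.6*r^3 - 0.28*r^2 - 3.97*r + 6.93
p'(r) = -10.8*r^2 - 0.56*r - 3.97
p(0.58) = 3.83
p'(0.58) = -7.93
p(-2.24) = 54.88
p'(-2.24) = -56.91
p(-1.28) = 19.10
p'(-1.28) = -20.95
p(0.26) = 5.82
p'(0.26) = -4.85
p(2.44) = -56.72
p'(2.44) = -69.64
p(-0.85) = 12.31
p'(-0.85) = -11.30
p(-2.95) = 108.63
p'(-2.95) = -96.30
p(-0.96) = 13.67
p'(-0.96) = -13.39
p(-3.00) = 113.52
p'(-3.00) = -99.49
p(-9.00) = 2644.38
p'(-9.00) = -873.73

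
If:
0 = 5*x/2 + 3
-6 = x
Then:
No Solution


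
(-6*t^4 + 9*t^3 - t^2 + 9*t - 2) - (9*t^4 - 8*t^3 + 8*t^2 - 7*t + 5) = -15*t^4 + 17*t^3 - 9*t^2 + 16*t - 7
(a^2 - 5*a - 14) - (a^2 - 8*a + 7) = 3*a - 21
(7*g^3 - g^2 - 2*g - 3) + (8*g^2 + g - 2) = 7*g^3 + 7*g^2 - g - 5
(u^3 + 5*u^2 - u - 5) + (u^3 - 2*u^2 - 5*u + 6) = 2*u^3 + 3*u^2 - 6*u + 1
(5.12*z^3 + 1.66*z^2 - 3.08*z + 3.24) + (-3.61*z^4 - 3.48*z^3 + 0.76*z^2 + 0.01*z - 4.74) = -3.61*z^4 + 1.64*z^3 + 2.42*z^2 - 3.07*z - 1.5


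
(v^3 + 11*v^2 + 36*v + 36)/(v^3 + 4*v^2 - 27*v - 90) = (v + 2)/(v - 5)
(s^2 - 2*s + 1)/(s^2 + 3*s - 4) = (s - 1)/(s + 4)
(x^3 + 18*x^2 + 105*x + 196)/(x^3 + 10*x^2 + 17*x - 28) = (x + 7)/(x - 1)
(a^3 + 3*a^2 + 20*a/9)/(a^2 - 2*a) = (a^2 + 3*a + 20/9)/(a - 2)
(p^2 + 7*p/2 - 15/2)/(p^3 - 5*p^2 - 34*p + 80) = (p - 3/2)/(p^2 - 10*p + 16)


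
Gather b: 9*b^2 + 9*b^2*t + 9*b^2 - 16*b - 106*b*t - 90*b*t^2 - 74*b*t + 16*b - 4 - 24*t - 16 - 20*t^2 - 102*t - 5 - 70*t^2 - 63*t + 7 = b^2*(9*t + 18) + b*(-90*t^2 - 180*t) - 90*t^2 - 189*t - 18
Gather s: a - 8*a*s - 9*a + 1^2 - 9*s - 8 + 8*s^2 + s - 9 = -8*a + 8*s^2 + s*(-8*a - 8) - 16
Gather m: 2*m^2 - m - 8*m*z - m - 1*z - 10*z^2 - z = 2*m^2 + m*(-8*z - 2) - 10*z^2 - 2*z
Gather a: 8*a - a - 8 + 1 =7*a - 7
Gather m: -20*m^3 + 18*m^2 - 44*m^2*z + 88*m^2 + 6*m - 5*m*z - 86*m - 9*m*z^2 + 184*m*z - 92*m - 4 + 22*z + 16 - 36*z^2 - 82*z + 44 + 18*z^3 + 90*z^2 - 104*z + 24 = -20*m^3 + m^2*(106 - 44*z) + m*(-9*z^2 + 179*z - 172) + 18*z^3 + 54*z^2 - 164*z + 80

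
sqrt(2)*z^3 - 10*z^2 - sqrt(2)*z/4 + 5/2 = (z - 1/2)*(z - 5*sqrt(2))*(sqrt(2)*z + sqrt(2)/2)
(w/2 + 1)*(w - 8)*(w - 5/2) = w^3/2 - 17*w^2/4 - w/2 + 20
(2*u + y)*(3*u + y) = 6*u^2 + 5*u*y + y^2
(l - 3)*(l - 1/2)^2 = l^3 - 4*l^2 + 13*l/4 - 3/4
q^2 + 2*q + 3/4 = (q + 1/2)*(q + 3/2)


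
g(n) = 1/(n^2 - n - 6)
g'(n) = (1 - 2*n)/(n^2 - n - 6)^2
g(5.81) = 0.05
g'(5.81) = -0.02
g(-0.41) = -0.18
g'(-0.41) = 0.06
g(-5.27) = 0.04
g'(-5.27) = 0.02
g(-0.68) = -0.21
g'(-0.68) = 0.10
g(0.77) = -0.16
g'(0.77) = -0.01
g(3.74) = 0.24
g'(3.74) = -0.36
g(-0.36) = -0.18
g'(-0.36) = 0.06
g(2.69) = -0.69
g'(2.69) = -2.07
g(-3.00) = 0.17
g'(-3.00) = 0.19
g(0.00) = -0.17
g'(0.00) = 0.03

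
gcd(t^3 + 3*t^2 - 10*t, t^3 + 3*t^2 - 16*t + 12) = t - 2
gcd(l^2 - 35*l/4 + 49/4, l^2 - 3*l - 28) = l - 7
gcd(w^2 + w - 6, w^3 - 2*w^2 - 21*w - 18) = w + 3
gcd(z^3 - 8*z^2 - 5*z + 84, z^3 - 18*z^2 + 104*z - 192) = z - 4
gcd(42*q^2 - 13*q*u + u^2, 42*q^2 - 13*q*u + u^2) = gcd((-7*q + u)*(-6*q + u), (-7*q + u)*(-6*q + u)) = 42*q^2 - 13*q*u + u^2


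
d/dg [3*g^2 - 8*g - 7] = 6*g - 8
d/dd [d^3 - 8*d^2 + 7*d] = 3*d^2 - 16*d + 7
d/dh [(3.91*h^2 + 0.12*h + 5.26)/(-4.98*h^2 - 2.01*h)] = (-7.2615*h^2 + 52.3896*h + 10.5726)/(h^2*(24.8004*h^2 + 20.0196*h + 4.0401))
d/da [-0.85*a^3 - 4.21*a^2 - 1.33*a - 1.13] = -2.55*a^2 - 8.42*a - 1.33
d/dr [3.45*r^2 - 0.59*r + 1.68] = 6.9*r - 0.59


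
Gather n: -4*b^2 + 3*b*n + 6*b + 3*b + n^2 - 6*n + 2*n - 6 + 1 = -4*b^2 + 9*b + n^2 + n*(3*b - 4) - 5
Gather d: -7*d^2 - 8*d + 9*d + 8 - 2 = -7*d^2 + d + 6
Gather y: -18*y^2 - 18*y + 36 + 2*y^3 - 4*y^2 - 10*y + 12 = 2*y^3 - 22*y^2 - 28*y + 48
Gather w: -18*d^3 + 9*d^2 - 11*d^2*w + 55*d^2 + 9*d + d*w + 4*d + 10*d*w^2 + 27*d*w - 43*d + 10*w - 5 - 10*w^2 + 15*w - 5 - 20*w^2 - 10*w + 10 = -18*d^3 + 64*d^2 - 30*d + w^2*(10*d - 30) + w*(-11*d^2 + 28*d + 15)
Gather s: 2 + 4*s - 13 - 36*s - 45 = -32*s - 56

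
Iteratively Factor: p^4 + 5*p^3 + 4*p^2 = (p)*(p^3 + 5*p^2 + 4*p) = p^2*(p^2 + 5*p + 4) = p^2*(p + 4)*(p + 1)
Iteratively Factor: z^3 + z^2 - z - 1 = (z + 1)*(z^2 - 1) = (z + 1)^2*(z - 1)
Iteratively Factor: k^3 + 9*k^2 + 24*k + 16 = (k + 4)*(k^2 + 5*k + 4) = (k + 4)^2*(k + 1)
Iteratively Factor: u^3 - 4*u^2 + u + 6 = (u + 1)*(u^2 - 5*u + 6) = (u - 2)*(u + 1)*(u - 3)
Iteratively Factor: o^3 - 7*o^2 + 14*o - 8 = (o - 2)*(o^2 - 5*o + 4) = (o - 2)*(o - 1)*(o - 4)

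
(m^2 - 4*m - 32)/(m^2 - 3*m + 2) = (m^2 - 4*m - 32)/(m^2 - 3*m + 2)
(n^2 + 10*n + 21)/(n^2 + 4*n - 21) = (n + 3)/(n - 3)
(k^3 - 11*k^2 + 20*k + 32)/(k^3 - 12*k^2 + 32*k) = (k + 1)/k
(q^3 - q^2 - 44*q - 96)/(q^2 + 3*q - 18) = (q^3 - q^2 - 44*q - 96)/(q^2 + 3*q - 18)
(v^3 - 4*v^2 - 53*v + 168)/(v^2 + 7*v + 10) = (v^3 - 4*v^2 - 53*v + 168)/(v^2 + 7*v + 10)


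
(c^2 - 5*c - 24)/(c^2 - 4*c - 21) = (c - 8)/(c - 7)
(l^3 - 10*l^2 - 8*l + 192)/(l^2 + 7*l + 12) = (l^2 - 14*l + 48)/(l + 3)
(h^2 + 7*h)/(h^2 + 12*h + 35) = h/(h + 5)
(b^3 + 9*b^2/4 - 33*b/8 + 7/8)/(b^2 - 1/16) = 2*(2*b^2 + 5*b - 7)/(4*b + 1)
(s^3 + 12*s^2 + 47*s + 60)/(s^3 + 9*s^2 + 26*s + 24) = (s + 5)/(s + 2)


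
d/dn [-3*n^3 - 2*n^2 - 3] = n*(-9*n - 4)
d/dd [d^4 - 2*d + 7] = 4*d^3 - 2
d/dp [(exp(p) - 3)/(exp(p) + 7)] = 10*exp(p)/(exp(p) + 7)^2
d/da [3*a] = 3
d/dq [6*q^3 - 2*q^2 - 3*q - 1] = 18*q^2 - 4*q - 3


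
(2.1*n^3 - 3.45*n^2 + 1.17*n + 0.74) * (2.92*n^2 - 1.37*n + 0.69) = 6.132*n^5 - 12.951*n^4 + 9.5919*n^3 - 1.8226*n^2 - 0.2065*n + 0.5106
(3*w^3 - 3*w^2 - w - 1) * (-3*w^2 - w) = -9*w^5 + 6*w^4 + 6*w^3 + 4*w^2 + w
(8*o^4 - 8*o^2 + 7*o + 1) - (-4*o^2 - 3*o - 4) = 8*o^4 - 4*o^2 + 10*o + 5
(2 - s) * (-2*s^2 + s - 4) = 2*s^3 - 5*s^2 + 6*s - 8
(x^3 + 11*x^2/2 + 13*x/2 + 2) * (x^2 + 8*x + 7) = x^5 + 27*x^4/2 + 115*x^3/2 + 185*x^2/2 + 123*x/2 + 14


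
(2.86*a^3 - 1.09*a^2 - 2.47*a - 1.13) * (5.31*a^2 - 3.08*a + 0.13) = 15.1866*a^5 - 14.5967*a^4 - 9.3867*a^3 + 1.4656*a^2 + 3.1593*a - 0.1469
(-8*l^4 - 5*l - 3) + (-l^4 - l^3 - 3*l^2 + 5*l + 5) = -9*l^4 - l^3 - 3*l^2 + 2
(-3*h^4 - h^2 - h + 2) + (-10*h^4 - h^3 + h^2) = -13*h^4 - h^3 - h + 2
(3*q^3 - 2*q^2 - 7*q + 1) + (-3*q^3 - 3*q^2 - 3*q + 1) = -5*q^2 - 10*q + 2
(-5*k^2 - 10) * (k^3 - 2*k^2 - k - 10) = -5*k^5 + 10*k^4 - 5*k^3 + 70*k^2 + 10*k + 100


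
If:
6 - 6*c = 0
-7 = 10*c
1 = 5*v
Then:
No Solution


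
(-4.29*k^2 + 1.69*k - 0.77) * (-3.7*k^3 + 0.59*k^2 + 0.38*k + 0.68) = 15.873*k^5 - 8.7841*k^4 + 2.2159*k^3 - 2.7293*k^2 + 0.8566*k - 0.5236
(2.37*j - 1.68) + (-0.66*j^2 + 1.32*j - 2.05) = -0.66*j^2 + 3.69*j - 3.73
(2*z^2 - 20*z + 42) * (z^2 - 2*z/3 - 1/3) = 2*z^4 - 64*z^3/3 + 164*z^2/3 - 64*z/3 - 14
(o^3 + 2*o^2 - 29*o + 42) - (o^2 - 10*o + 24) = o^3 + o^2 - 19*o + 18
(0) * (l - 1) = 0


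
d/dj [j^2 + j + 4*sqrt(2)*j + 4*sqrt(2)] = 2*j + 1 + 4*sqrt(2)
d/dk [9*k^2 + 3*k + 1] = 18*k + 3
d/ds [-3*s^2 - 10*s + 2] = -6*s - 10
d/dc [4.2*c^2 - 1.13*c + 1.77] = 8.4*c - 1.13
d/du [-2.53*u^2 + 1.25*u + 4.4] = 1.25 - 5.06*u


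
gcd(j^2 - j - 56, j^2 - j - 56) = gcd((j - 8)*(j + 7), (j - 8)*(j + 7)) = j^2 - j - 56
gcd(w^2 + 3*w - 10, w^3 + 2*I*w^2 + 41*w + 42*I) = 1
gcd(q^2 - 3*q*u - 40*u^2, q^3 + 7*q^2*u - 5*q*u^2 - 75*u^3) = q + 5*u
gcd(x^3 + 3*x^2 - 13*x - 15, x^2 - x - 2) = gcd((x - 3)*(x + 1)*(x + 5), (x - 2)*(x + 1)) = x + 1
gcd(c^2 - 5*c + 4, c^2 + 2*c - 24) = c - 4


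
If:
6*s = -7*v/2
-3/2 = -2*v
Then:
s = -7/16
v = 3/4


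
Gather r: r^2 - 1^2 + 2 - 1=r^2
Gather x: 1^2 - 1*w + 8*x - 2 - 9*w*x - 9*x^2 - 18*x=-w - 9*x^2 + x*(-9*w - 10) - 1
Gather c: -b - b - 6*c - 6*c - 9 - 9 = -2*b - 12*c - 18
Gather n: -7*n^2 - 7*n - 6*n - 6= -7*n^2 - 13*n - 6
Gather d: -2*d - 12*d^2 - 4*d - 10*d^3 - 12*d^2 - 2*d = -10*d^3 - 24*d^2 - 8*d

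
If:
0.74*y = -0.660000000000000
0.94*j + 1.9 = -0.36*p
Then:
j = -0.382978723404255*p - 2.02127659574468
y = -0.89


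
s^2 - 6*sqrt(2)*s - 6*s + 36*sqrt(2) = (s - 6)*(s - 6*sqrt(2))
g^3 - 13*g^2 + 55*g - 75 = (g - 5)^2*(g - 3)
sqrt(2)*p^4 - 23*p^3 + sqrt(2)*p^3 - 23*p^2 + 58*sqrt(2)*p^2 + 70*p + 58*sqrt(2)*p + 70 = (p + 1)*(p - 7*sqrt(2))*(p - 5*sqrt(2))*(sqrt(2)*p + 1)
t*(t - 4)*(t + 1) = t^3 - 3*t^2 - 4*t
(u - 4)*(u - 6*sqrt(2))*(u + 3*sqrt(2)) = u^3 - 3*sqrt(2)*u^2 - 4*u^2 - 36*u + 12*sqrt(2)*u + 144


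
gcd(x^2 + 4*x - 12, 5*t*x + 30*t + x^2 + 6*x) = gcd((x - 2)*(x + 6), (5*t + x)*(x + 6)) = x + 6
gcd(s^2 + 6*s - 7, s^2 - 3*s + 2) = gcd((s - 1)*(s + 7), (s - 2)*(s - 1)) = s - 1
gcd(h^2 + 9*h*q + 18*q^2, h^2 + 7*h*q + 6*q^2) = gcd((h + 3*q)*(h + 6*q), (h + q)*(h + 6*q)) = h + 6*q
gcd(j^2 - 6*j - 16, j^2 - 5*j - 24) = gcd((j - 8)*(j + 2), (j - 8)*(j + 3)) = j - 8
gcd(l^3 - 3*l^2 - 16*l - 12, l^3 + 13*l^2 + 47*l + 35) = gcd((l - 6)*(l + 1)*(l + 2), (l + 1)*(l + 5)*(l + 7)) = l + 1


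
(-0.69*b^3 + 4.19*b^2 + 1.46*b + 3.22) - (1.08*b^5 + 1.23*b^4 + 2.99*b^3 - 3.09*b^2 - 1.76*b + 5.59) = -1.08*b^5 - 1.23*b^4 - 3.68*b^3 + 7.28*b^2 + 3.22*b - 2.37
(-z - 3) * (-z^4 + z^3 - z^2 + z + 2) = z^5 + 2*z^4 - 2*z^3 + 2*z^2 - 5*z - 6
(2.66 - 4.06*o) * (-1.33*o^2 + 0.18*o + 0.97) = 5.3998*o^3 - 4.2686*o^2 - 3.4594*o + 2.5802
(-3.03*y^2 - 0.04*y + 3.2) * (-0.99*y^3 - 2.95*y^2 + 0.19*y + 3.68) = 2.9997*y^5 + 8.9781*y^4 - 3.6257*y^3 - 20.598*y^2 + 0.4608*y + 11.776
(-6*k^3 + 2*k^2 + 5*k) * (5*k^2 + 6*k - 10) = -30*k^5 - 26*k^4 + 97*k^3 + 10*k^2 - 50*k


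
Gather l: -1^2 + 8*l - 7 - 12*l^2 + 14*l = -12*l^2 + 22*l - 8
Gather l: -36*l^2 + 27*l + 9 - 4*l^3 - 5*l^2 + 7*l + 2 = -4*l^3 - 41*l^2 + 34*l + 11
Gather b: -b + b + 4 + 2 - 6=0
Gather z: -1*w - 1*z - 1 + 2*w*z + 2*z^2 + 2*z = -w + 2*z^2 + z*(2*w + 1) - 1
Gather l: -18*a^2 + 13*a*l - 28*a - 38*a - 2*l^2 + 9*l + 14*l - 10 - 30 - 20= -18*a^2 - 66*a - 2*l^2 + l*(13*a + 23) - 60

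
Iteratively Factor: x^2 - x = (x - 1)*(x)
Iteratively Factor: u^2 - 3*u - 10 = (u - 5)*(u + 2)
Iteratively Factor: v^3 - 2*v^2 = (v)*(v^2 - 2*v) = v^2*(v - 2)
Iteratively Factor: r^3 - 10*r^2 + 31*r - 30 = (r - 3)*(r^2 - 7*r + 10) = (r - 3)*(r - 2)*(r - 5)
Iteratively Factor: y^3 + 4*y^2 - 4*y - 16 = (y + 4)*(y^2 - 4) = (y + 2)*(y + 4)*(y - 2)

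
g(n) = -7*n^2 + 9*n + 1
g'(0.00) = 9.00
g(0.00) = 1.00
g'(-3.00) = 51.00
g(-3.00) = -89.00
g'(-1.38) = 28.32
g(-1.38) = -24.75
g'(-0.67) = 18.38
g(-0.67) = -8.17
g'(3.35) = -37.90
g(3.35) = -47.41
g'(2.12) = -20.68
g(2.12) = -11.38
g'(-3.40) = 56.60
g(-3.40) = -110.52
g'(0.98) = -4.72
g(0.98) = 3.10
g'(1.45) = -11.30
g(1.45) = -0.67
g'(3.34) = -37.76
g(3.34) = -47.03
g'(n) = 9 - 14*n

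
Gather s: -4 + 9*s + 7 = 9*s + 3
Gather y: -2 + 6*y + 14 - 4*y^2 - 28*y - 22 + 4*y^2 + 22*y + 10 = 0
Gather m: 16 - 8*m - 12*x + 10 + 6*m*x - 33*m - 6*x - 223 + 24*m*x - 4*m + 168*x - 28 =m*(30*x - 45) + 150*x - 225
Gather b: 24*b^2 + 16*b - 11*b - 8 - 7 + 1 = 24*b^2 + 5*b - 14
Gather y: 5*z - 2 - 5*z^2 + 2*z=-5*z^2 + 7*z - 2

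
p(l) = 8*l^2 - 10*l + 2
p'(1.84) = 19.44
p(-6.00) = 350.00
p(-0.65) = 11.88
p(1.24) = 1.90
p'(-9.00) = -154.00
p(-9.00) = 740.00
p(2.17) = 17.97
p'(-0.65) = -20.40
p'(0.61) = -0.24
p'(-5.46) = -97.36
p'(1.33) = 11.28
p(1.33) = 2.85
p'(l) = 16*l - 10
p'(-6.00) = -106.00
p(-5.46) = 295.09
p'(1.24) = 9.84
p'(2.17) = 24.72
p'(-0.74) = -21.84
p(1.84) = 10.68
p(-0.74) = 13.78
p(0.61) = -1.12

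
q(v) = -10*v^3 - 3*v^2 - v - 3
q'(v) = -30*v^2 - 6*v - 1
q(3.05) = -317.68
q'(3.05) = -298.38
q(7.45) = -4311.89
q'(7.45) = -1710.78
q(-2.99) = 240.48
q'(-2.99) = -251.26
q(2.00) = -97.00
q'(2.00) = -133.00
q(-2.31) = 106.57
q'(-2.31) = -147.22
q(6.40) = -2753.72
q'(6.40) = -1268.20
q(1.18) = -24.79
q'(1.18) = -49.85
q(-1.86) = 52.83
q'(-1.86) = -93.63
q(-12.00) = 16857.00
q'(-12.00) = -4249.00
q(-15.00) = 33087.00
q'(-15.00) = -6661.00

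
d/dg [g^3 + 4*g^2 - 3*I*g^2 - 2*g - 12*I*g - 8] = 3*g^2 + g*(8 - 6*I) - 2 - 12*I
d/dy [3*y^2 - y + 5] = 6*y - 1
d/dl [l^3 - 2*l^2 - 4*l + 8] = 3*l^2 - 4*l - 4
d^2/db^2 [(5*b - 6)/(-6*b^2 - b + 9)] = 2*(-(5*b - 6)*(12*b + 1)^2 + (90*b - 31)*(6*b^2 + b - 9))/(6*b^2 + b - 9)^3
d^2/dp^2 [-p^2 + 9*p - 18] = -2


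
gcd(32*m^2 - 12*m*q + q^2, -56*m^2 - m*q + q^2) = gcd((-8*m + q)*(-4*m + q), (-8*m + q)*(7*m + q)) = -8*m + q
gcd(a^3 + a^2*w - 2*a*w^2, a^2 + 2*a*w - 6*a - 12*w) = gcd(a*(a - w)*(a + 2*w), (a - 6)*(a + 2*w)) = a + 2*w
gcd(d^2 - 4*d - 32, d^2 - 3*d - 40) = d - 8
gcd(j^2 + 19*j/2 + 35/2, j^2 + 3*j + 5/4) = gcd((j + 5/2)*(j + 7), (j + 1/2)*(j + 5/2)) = j + 5/2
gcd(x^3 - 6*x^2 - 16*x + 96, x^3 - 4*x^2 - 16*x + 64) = x^2 - 16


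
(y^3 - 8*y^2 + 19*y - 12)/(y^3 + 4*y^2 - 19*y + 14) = (y^2 - 7*y + 12)/(y^2 + 5*y - 14)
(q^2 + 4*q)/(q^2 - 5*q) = (q + 4)/(q - 5)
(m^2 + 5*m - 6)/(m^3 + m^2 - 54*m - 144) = (m - 1)/(m^2 - 5*m - 24)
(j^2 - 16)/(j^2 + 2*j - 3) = (j^2 - 16)/(j^2 + 2*j - 3)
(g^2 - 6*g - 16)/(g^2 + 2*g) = (g - 8)/g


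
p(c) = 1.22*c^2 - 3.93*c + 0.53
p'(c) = 2.44*c - 3.93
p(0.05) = 0.34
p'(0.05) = -3.81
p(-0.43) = 2.45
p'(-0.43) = -4.98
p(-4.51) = 43.07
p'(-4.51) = -14.93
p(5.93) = 20.13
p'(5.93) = 10.54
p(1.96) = -2.49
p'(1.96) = 0.85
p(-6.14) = 70.65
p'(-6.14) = -18.91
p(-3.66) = 31.26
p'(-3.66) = -12.86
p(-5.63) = 61.33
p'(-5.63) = -17.67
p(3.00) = -0.28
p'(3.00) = 3.39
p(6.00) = 20.87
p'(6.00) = 10.71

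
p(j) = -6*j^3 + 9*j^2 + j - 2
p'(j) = -18*j^2 + 18*j + 1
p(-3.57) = 382.13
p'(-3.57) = -292.67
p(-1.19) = 19.67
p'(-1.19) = -45.91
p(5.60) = -767.86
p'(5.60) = -462.68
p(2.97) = -76.83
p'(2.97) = -104.32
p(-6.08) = 1673.15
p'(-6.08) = -773.84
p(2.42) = -31.91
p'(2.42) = -60.86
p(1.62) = -2.27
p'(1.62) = -17.08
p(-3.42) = 339.86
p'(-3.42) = -271.10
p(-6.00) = 1612.00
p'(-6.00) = -755.00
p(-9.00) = 5092.00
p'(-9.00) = -1619.00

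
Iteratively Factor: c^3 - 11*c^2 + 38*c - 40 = (c - 5)*(c^2 - 6*c + 8) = (c - 5)*(c - 4)*(c - 2)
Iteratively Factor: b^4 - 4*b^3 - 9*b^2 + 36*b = (b + 3)*(b^3 - 7*b^2 + 12*b) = (b - 3)*(b + 3)*(b^2 - 4*b) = b*(b - 3)*(b + 3)*(b - 4)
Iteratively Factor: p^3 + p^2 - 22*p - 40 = (p + 2)*(p^2 - p - 20) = (p - 5)*(p + 2)*(p + 4)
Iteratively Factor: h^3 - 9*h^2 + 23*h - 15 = (h - 5)*(h^2 - 4*h + 3) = (h - 5)*(h - 1)*(h - 3)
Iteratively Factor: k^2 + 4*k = (k)*(k + 4)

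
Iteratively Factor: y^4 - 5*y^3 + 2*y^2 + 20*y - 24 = (y - 3)*(y^3 - 2*y^2 - 4*y + 8) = (y - 3)*(y - 2)*(y^2 - 4) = (y - 3)*(y - 2)*(y + 2)*(y - 2)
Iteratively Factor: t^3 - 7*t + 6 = (t - 2)*(t^2 + 2*t - 3) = (t - 2)*(t + 3)*(t - 1)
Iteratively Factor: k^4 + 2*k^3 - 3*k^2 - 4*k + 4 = (k + 2)*(k^3 - 3*k + 2) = (k + 2)^2*(k^2 - 2*k + 1) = (k - 1)*(k + 2)^2*(k - 1)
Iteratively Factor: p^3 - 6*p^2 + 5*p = (p - 5)*(p^2 - p) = (p - 5)*(p - 1)*(p)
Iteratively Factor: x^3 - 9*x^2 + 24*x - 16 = (x - 4)*(x^2 - 5*x + 4) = (x - 4)^2*(x - 1)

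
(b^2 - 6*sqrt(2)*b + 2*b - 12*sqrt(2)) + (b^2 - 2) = 2*b^2 - 6*sqrt(2)*b + 2*b - 12*sqrt(2) - 2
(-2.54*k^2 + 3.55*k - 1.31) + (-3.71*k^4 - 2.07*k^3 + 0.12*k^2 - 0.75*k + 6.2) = -3.71*k^4 - 2.07*k^3 - 2.42*k^2 + 2.8*k + 4.89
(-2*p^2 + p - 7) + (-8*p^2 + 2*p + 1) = -10*p^2 + 3*p - 6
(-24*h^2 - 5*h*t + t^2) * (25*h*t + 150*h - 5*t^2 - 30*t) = -600*h^3*t - 3600*h^3 - 5*h^2*t^2 - 30*h^2*t + 50*h*t^3 + 300*h*t^2 - 5*t^4 - 30*t^3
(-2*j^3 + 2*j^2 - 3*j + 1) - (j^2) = -2*j^3 + j^2 - 3*j + 1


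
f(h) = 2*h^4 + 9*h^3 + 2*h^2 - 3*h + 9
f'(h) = 8*h^3 + 27*h^2 + 4*h - 3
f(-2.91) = -43.70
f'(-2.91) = 16.86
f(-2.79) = -41.34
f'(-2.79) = 22.27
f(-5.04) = 213.19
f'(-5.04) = -361.51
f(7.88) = 12224.71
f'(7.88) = 5619.50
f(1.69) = 69.40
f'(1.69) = 119.49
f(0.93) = 16.68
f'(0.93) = 30.51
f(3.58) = 765.36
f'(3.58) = 724.42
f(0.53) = 9.47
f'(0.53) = 7.90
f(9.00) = 19827.00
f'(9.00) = 8052.00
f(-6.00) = 747.00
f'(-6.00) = -783.00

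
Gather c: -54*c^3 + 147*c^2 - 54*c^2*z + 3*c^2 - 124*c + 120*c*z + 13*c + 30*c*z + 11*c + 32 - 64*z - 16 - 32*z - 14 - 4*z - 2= -54*c^3 + c^2*(150 - 54*z) + c*(150*z - 100) - 100*z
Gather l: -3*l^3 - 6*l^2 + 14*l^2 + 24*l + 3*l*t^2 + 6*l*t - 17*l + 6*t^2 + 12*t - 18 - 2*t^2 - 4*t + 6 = -3*l^3 + 8*l^2 + l*(3*t^2 + 6*t + 7) + 4*t^2 + 8*t - 12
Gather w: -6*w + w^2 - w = w^2 - 7*w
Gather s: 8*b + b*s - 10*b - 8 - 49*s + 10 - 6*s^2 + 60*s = -2*b - 6*s^2 + s*(b + 11) + 2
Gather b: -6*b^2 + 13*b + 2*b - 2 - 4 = -6*b^2 + 15*b - 6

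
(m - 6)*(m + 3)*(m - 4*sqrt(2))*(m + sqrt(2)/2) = m^4 - 7*sqrt(2)*m^3/2 - 3*m^3 - 22*m^2 + 21*sqrt(2)*m^2/2 + 12*m + 63*sqrt(2)*m + 72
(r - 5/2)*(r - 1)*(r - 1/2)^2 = r^4 - 9*r^3/2 + 25*r^2/4 - 27*r/8 + 5/8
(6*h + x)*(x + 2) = 6*h*x + 12*h + x^2 + 2*x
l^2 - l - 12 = (l - 4)*(l + 3)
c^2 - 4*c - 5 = (c - 5)*(c + 1)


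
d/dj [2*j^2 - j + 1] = 4*j - 1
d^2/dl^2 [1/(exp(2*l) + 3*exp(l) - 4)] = (2*(2*exp(l) + 3)^2*exp(l) - (4*exp(l) + 3)*(exp(2*l) + 3*exp(l) - 4))*exp(l)/(exp(2*l) + 3*exp(l) - 4)^3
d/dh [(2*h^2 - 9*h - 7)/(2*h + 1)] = (4*h^2 + 4*h + 5)/(4*h^2 + 4*h + 1)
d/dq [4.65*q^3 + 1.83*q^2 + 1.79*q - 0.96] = 13.95*q^2 + 3.66*q + 1.79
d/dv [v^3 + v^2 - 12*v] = 3*v^2 + 2*v - 12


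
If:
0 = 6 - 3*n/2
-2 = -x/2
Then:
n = 4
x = 4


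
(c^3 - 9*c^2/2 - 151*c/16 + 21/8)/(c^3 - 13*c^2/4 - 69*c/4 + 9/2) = (c + 7/4)/(c + 3)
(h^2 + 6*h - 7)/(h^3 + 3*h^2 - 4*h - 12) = (h^2 + 6*h - 7)/(h^3 + 3*h^2 - 4*h - 12)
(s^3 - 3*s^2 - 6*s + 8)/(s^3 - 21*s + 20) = (s + 2)/(s + 5)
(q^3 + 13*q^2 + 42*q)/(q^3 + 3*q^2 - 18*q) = (q + 7)/(q - 3)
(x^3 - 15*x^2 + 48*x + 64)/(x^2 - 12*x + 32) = (x^2 - 7*x - 8)/(x - 4)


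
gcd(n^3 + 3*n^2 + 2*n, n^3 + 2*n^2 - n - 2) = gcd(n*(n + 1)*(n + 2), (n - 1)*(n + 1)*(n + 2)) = n^2 + 3*n + 2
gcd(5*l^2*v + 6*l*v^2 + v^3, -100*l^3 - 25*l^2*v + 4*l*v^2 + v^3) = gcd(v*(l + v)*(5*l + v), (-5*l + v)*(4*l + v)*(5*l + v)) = 5*l + v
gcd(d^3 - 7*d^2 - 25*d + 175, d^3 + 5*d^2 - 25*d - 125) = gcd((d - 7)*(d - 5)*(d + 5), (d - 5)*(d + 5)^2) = d^2 - 25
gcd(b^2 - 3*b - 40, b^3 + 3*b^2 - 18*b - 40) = b + 5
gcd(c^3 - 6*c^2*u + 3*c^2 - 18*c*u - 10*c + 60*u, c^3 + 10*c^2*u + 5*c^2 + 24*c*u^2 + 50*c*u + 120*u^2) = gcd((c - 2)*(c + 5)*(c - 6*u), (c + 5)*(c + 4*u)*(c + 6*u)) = c + 5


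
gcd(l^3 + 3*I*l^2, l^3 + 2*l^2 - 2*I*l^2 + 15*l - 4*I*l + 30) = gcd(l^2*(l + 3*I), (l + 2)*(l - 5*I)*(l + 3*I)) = l + 3*I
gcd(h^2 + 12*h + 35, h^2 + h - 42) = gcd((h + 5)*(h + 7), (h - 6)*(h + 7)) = h + 7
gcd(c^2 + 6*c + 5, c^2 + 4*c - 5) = c + 5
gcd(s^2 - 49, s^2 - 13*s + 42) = s - 7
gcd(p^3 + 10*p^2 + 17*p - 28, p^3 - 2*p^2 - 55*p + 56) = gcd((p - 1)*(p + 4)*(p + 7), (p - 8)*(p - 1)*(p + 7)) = p^2 + 6*p - 7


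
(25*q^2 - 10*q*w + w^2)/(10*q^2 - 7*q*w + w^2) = (5*q - w)/(2*q - w)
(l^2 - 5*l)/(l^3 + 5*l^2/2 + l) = 2*(l - 5)/(2*l^2 + 5*l + 2)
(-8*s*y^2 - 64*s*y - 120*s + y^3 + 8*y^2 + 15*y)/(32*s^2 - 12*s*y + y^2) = (y^2 + 8*y + 15)/(-4*s + y)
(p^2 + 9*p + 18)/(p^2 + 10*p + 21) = (p + 6)/(p + 7)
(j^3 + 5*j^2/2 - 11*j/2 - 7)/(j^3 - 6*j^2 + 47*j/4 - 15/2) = 2*(2*j^2 + 9*j + 7)/(4*j^2 - 16*j + 15)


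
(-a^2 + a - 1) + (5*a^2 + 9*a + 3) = 4*a^2 + 10*a + 2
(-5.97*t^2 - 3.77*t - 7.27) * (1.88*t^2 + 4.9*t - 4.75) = -11.2236*t^4 - 36.3406*t^3 - 3.7831*t^2 - 17.7155*t + 34.5325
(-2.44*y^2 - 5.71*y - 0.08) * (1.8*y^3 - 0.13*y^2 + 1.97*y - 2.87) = -4.392*y^5 - 9.9608*y^4 - 4.2085*y^3 - 4.2355*y^2 + 16.2301*y + 0.2296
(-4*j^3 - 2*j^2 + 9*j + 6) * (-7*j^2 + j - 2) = 28*j^5 + 10*j^4 - 57*j^3 - 29*j^2 - 12*j - 12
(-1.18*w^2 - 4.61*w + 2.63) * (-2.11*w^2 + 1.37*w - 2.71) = 2.4898*w^4 + 8.1105*w^3 - 8.6672*w^2 + 16.0962*w - 7.1273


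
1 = 1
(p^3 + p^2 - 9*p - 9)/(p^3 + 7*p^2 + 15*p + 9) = (p - 3)/(p + 3)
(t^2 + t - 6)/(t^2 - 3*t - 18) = (t - 2)/(t - 6)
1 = 1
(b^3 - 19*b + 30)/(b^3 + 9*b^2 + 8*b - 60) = (b - 3)/(b + 6)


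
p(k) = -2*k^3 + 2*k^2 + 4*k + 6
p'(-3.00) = -62.00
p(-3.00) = 66.00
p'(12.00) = -812.00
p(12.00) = -3114.00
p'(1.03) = 1.75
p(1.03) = 10.06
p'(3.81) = -67.86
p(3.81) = -60.34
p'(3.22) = -45.33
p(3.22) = -27.16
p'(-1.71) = -20.38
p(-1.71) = 15.01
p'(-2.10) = -30.86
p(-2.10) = 24.94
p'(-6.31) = -260.14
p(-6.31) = 562.87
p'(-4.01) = -108.52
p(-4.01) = 151.08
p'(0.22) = 4.59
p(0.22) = 6.96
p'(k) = -6*k^2 + 4*k + 4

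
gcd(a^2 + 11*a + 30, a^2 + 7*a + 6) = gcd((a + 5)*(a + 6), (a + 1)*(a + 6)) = a + 6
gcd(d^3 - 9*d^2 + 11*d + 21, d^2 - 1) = d + 1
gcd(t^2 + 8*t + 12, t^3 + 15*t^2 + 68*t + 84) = t^2 + 8*t + 12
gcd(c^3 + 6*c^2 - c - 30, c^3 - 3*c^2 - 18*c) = c + 3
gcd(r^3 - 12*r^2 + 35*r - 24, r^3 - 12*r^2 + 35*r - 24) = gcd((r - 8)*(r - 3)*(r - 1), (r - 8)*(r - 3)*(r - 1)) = r^3 - 12*r^2 + 35*r - 24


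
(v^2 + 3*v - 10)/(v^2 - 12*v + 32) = (v^2 + 3*v - 10)/(v^2 - 12*v + 32)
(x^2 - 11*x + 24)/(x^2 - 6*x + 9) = (x - 8)/(x - 3)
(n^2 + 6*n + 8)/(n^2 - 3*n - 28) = (n + 2)/(n - 7)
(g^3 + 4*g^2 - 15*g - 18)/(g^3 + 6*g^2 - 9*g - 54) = (g + 1)/(g + 3)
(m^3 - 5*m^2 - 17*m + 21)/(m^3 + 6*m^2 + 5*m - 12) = (m - 7)/(m + 4)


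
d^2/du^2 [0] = 0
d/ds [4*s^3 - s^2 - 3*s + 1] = 12*s^2 - 2*s - 3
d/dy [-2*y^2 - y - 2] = -4*y - 1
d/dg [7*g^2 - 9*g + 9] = 14*g - 9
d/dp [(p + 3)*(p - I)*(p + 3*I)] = 3*p^2 + p*(6 + 4*I) + 3 + 6*I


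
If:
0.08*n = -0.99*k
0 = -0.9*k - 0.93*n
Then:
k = 0.00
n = 0.00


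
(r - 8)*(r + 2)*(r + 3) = r^3 - 3*r^2 - 34*r - 48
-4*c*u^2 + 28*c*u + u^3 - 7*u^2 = u*(-4*c + u)*(u - 7)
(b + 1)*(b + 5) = b^2 + 6*b + 5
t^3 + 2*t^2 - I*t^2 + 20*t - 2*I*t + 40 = (t + 2)*(t - 5*I)*(t + 4*I)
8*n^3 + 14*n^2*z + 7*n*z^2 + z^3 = (n + z)*(2*n + z)*(4*n + z)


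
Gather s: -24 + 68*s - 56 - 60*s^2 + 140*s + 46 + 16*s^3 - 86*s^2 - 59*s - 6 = 16*s^3 - 146*s^2 + 149*s - 40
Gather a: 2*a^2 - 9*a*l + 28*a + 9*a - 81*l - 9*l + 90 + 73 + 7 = 2*a^2 + a*(37 - 9*l) - 90*l + 170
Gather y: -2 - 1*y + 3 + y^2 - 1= y^2 - y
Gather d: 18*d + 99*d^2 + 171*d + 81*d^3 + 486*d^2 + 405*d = 81*d^3 + 585*d^2 + 594*d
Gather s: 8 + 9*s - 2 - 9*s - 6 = 0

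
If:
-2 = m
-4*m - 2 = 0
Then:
No Solution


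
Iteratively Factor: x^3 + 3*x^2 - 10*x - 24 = (x + 2)*(x^2 + x - 12) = (x - 3)*(x + 2)*(x + 4)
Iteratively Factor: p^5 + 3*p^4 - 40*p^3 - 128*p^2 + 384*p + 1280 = (p + 4)*(p^4 - p^3 - 36*p^2 + 16*p + 320) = (p + 4)^2*(p^3 - 5*p^2 - 16*p + 80) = (p - 5)*(p + 4)^2*(p^2 - 16) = (p - 5)*(p + 4)^3*(p - 4)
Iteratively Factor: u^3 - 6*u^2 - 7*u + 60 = (u - 5)*(u^2 - u - 12) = (u - 5)*(u - 4)*(u + 3)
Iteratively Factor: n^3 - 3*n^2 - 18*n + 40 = (n - 5)*(n^2 + 2*n - 8) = (n - 5)*(n - 2)*(n + 4)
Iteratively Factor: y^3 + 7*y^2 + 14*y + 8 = (y + 1)*(y^2 + 6*y + 8) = (y + 1)*(y + 4)*(y + 2)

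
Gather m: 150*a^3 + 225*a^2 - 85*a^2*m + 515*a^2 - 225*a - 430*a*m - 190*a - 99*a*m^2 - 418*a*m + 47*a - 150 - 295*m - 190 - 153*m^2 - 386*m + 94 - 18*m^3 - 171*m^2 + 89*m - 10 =150*a^3 + 740*a^2 - 368*a - 18*m^3 + m^2*(-99*a - 324) + m*(-85*a^2 - 848*a - 592) - 256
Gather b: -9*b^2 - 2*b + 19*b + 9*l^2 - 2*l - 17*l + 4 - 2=-9*b^2 + 17*b + 9*l^2 - 19*l + 2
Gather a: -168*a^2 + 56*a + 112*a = -168*a^2 + 168*a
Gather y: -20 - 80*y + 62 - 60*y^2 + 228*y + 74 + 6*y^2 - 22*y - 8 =-54*y^2 + 126*y + 108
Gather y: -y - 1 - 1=-y - 2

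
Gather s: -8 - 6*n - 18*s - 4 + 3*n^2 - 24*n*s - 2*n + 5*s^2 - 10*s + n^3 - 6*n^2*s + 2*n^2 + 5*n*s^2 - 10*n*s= n^3 + 5*n^2 - 8*n + s^2*(5*n + 5) + s*(-6*n^2 - 34*n - 28) - 12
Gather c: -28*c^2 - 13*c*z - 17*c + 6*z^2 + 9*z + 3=-28*c^2 + c*(-13*z - 17) + 6*z^2 + 9*z + 3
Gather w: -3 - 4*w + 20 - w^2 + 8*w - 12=-w^2 + 4*w + 5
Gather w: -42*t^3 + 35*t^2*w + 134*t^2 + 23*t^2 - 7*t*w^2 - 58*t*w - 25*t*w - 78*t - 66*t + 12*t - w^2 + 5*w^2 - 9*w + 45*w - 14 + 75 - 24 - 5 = -42*t^3 + 157*t^2 - 132*t + w^2*(4 - 7*t) + w*(35*t^2 - 83*t + 36) + 32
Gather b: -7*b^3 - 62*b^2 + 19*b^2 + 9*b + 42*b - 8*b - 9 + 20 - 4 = -7*b^3 - 43*b^2 + 43*b + 7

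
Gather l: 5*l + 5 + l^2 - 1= l^2 + 5*l + 4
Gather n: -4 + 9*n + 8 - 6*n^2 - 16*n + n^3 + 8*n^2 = n^3 + 2*n^2 - 7*n + 4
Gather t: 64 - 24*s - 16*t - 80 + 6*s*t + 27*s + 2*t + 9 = 3*s + t*(6*s - 14) - 7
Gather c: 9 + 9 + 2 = 20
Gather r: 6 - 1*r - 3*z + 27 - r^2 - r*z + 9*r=-r^2 + r*(8 - z) - 3*z + 33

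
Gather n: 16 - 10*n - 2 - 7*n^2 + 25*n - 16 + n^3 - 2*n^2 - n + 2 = n^3 - 9*n^2 + 14*n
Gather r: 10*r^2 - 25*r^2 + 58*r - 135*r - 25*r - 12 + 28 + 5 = -15*r^2 - 102*r + 21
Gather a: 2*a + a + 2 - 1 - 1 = 3*a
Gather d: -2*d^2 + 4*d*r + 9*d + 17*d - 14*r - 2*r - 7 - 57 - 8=-2*d^2 + d*(4*r + 26) - 16*r - 72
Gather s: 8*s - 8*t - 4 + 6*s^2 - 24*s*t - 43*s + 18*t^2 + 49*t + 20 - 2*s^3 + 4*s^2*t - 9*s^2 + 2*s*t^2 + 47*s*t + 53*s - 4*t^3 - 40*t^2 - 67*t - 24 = -2*s^3 + s^2*(4*t - 3) + s*(2*t^2 + 23*t + 18) - 4*t^3 - 22*t^2 - 26*t - 8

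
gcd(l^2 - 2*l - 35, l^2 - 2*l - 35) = l^2 - 2*l - 35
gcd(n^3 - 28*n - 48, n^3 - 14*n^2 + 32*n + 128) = n + 2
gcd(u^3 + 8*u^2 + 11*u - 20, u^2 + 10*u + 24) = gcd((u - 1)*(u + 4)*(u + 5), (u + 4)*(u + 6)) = u + 4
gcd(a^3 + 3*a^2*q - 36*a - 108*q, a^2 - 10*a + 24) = a - 6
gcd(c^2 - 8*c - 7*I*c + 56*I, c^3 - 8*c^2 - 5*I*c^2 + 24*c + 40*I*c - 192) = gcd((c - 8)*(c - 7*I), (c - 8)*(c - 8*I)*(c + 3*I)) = c - 8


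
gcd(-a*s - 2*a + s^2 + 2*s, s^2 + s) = 1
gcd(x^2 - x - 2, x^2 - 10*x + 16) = x - 2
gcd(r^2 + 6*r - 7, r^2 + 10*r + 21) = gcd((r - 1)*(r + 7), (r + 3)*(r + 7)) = r + 7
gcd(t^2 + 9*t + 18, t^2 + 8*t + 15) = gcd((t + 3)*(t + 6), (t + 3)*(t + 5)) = t + 3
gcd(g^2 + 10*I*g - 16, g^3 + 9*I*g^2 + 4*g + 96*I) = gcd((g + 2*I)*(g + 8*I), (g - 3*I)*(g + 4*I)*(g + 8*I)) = g + 8*I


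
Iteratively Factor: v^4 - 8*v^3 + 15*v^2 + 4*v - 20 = (v - 2)*(v^3 - 6*v^2 + 3*v + 10) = (v - 5)*(v - 2)*(v^2 - v - 2) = (v - 5)*(v - 2)^2*(v + 1)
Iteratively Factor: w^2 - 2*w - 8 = (w - 4)*(w + 2)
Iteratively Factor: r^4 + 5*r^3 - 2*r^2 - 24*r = (r)*(r^3 + 5*r^2 - 2*r - 24) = r*(r - 2)*(r^2 + 7*r + 12) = r*(r - 2)*(r + 3)*(r + 4)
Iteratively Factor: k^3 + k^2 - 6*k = (k + 3)*(k^2 - 2*k) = k*(k + 3)*(k - 2)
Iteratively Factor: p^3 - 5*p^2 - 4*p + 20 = (p - 2)*(p^2 - 3*p - 10) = (p - 5)*(p - 2)*(p + 2)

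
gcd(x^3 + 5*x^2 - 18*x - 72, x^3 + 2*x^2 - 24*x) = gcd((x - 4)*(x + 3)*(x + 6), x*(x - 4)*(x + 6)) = x^2 + 2*x - 24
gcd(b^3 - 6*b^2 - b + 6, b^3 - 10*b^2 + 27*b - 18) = b^2 - 7*b + 6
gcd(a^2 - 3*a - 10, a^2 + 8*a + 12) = a + 2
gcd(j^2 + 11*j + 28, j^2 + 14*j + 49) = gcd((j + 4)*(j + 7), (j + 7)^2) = j + 7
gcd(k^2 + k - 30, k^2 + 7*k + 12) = 1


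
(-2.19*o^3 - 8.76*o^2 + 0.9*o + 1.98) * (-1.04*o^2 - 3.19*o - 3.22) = 2.2776*o^5 + 16.0965*o^4 + 34.0602*o^3 + 23.277*o^2 - 9.2142*o - 6.3756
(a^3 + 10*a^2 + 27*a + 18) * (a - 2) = a^4 + 8*a^3 + 7*a^2 - 36*a - 36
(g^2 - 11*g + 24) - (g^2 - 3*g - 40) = 64 - 8*g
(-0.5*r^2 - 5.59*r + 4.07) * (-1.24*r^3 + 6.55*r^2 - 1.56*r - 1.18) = 0.62*r^5 + 3.6566*r^4 - 40.8813*r^3 + 35.9689*r^2 + 0.246999999999999*r - 4.8026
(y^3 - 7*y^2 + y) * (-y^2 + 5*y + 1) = -y^5 + 12*y^4 - 35*y^3 - 2*y^2 + y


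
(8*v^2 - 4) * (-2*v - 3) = -16*v^3 - 24*v^2 + 8*v + 12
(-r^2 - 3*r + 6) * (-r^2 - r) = r^4 + 4*r^3 - 3*r^2 - 6*r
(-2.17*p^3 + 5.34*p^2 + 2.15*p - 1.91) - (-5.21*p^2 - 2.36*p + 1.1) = -2.17*p^3 + 10.55*p^2 + 4.51*p - 3.01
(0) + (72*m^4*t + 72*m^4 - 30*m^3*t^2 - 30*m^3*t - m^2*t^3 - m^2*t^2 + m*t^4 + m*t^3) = 72*m^4*t + 72*m^4 - 30*m^3*t^2 - 30*m^3*t - m^2*t^3 - m^2*t^2 + m*t^4 + m*t^3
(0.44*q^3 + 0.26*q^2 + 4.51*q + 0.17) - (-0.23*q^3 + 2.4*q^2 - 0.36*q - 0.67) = 0.67*q^3 - 2.14*q^2 + 4.87*q + 0.84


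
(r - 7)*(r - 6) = r^2 - 13*r + 42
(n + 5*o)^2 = n^2 + 10*n*o + 25*o^2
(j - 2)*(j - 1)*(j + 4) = j^3 + j^2 - 10*j + 8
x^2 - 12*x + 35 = (x - 7)*(x - 5)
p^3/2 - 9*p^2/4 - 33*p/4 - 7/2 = (p/2 + 1)*(p - 7)*(p + 1/2)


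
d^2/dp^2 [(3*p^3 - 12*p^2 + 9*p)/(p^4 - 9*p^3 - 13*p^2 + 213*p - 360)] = 6*(p^6 - 3*p^5 + 111*p^4 - 1093*p^3 + 2880*p^2 - 2160*p + 10680)/(p^9 - 18*p^8 + 15*p^7 + 1260*p^6 - 4785*p^5 - 26658*p^4 + 147329*p^3 + 86760*p^2 - 1339200*p + 1728000)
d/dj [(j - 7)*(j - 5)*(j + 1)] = 3*j^2 - 22*j + 23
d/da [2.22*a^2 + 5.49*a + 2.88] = 4.44*a + 5.49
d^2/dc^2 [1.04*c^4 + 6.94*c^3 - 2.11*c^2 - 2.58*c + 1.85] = 12.48*c^2 + 41.64*c - 4.22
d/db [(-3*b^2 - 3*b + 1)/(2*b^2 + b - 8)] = (3*b^2 + 44*b + 23)/(4*b^4 + 4*b^3 - 31*b^2 - 16*b + 64)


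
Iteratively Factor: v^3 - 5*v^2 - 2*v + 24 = (v - 4)*(v^2 - v - 6) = (v - 4)*(v + 2)*(v - 3)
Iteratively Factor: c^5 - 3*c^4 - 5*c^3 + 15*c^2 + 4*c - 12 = (c - 2)*(c^4 - c^3 - 7*c^2 + c + 6) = (c - 2)*(c + 2)*(c^3 - 3*c^2 - c + 3) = (c - 3)*(c - 2)*(c + 2)*(c^2 - 1) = (c - 3)*(c - 2)*(c - 1)*(c + 2)*(c + 1)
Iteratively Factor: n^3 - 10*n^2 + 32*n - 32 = (n - 4)*(n^2 - 6*n + 8) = (n - 4)^2*(n - 2)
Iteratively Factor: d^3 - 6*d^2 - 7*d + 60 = (d - 5)*(d^2 - d - 12) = (d - 5)*(d - 4)*(d + 3)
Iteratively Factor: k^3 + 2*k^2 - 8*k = (k + 4)*(k^2 - 2*k) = (k - 2)*(k + 4)*(k)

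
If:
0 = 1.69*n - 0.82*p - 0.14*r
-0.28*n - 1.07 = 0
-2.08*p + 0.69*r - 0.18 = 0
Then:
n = -3.82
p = -5.23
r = -15.50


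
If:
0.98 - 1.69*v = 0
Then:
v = 0.58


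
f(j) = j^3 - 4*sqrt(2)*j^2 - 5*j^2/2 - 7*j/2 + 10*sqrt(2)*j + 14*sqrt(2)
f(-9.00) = -1465.69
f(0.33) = 22.46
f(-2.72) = -89.62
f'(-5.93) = 212.88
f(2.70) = 8.75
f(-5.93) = -538.67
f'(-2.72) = 77.21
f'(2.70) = -11.53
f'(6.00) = 20.76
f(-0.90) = 2.89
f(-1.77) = -30.14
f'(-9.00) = 400.47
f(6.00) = 6.01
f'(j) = 3*j^2 - 8*sqrt(2)*j - 5*j - 7/2 + 10*sqrt(2)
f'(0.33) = 5.59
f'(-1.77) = 48.92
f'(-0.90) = 27.75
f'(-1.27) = 36.20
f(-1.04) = -1.22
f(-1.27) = -8.92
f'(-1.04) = 30.85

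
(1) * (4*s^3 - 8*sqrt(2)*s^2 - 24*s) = 4*s^3 - 8*sqrt(2)*s^2 - 24*s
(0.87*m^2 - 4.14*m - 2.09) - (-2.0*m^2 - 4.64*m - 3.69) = 2.87*m^2 + 0.5*m + 1.6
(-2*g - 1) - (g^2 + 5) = -g^2 - 2*g - 6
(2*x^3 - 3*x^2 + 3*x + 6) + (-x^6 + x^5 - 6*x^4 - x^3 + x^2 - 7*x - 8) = -x^6 + x^5 - 6*x^4 + x^3 - 2*x^2 - 4*x - 2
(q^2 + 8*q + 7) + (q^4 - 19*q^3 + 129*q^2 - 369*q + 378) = q^4 - 19*q^3 + 130*q^2 - 361*q + 385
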